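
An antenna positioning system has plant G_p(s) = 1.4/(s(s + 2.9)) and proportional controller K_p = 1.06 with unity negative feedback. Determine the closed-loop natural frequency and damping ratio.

ω_n = 1.22 rad/s, ζ = 1.19

With unity feedback the closed-loop characteristic equation is s² + 2.9s + 1.06·1.4 = s² + 2.9s + 1.484 = 0.
Matching s² + 2ζω_n s + ω_n²: ω_n = √1.484 = 1.218 rad/s and 2ζω_n = 2.9, so ζ = 2.9/(2·1.218) = 1.19.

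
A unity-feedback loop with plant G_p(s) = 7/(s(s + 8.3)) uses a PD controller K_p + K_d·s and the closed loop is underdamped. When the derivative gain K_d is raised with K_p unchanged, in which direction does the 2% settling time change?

Characteristic equation s² + (8.3 + 7K_d)s + 7K_p = 0: raising K_d increases ζω_n = (8.3+7K_d)/2 while the loop stays underdamped, so T_s ≈ 4/(ζω_n) decreases.

decrease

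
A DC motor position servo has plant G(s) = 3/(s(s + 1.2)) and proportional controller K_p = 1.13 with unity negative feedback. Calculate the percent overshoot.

Closed-loop characteristic equation: s² + 1.2s + 3.39 = 0, so ω_n = 1.841 rad/s and ζ = 1.2/(2·1.841) = 0.3259.
%OS = 100·exp(−πζ/√(1−ζ²)) = 100·exp(−π·0.3259/√0.8938) = 33.9%.

33.9%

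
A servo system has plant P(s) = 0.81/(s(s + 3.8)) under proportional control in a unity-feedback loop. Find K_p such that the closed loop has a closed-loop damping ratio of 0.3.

Closed-loop characteristic equation: s² + 3.8s + K_p·0.81 = 0.
So ω_n = √(0.81K_p) and 2ζω_n = 3.8, giving ζ = 3.8/(2√(0.81K_p)).
Setting ζ = 0.3: √(0.81K_p) = 3.8/(2·0.3) = 6.333, so K_p = 40.11/0.81 = 49.5.

K_p = 49.5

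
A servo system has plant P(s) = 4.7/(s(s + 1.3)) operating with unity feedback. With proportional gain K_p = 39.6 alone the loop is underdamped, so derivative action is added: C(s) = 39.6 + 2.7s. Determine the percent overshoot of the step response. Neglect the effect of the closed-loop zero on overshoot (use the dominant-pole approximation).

Forward path: (39.6 + 2.7s)·4.7/(s(s+1.3)). The closed-loop characteristic equation is s² + (1.3 + 4.7·2.7)s + 4.7·39.6 = 0.
That is s² + 13.99s + 186.1 = 0, so ω_n = 13.64 rad/s and ζ = 13.99/(2·13.64) = 0.5127.
%OS = 100·exp(−πζ/√(1−ζ²)) = 15.3%.

15.3%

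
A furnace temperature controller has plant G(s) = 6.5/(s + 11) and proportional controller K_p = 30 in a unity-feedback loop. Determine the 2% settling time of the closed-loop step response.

Closed-loop transfer function: T(s) = K_p·G(s)/(1 + K_p·G(s)) = 195/(s + 11 + 195) = 195/(s + 206).
Time constant τ = 1/206 = 0.004854 s, so the 2% settling time is about 4τ = 0.0194 s.

T_s ≈ 0.0194 s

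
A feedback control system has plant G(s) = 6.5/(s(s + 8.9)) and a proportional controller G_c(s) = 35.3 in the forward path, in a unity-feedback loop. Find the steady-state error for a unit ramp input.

The loop has one pole at the origin (type 1). Velocity error constant K_v = lim_{s→0} s·G_c(s)G(s) = 35.3·6.5/8.9 = 25.78.
Steady-state error to a unit ramp: e_ss = 1/K_v = 0.0388.

0.0388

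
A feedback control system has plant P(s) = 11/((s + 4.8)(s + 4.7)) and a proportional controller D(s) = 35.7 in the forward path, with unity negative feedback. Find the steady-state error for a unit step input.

0.0543

The loop is type 0. Static position error constant K_pos = D(0)·P(0) = 35.7·0.4876 = 17.41.
Steady-state error to a unit step: e_ss = 1/(1+K_pos) = 1/18.41 = 0.0543.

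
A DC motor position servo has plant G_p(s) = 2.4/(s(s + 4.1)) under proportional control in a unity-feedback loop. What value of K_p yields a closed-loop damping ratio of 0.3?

Closed-loop characteristic equation: s² + 4.1s + K_p·2.4 = 0.
So ω_n = √(2.4K_p) and 2ζω_n = 4.1, giving ζ = 4.1/(2√(2.4K_p)).
Setting ζ = 0.3: √(2.4K_p) = 4.1/(2·0.3) = 6.833, so K_p = 46.69/2.4 = 19.5.

K_p = 19.5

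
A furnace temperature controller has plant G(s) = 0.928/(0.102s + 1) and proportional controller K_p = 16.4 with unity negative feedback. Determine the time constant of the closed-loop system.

Closed loop: T(s) = K_p·G/(1+K_p·G) = 15.22/(0.102s + 1 + 15.22), with pole at s = −(1 + 15.22)/0.102 = −159.
Closed-loop time constant τ = 1/159 = 0.00629 s.

τ = 0.00629 s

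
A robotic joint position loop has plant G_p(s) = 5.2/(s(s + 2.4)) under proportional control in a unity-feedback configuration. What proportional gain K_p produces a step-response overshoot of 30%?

From %OS = 100·exp(−πζ/√(1−ζ²)) = 30%, ζ = −ln(0.3)/√(π²+ln²(0.3)) = 0.3579.
Characteristic equation s² + 2.4s + 5.2K_p = 0 gives ζ = 2.4/(2√(5.2K_p)).
Setting ζ = 0.3579: √(5.2K_p) = 2.4/(2·0.3579) = 3.353, so K_p = 11.24/5.2 = 2.16.

K_p = 2.16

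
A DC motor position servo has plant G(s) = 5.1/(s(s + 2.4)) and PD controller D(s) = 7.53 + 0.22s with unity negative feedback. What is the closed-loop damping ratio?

ζ = 0.284

Forward path: (7.53 + 0.22s)·5.1/(s(s+2.4)). The closed-loop characteristic equation is s² + (2.4 + 5.1·0.22)s + 5.1·7.53 = 0.
That is s² + 3.522s + 38.4 = 0, so ω_n = 6.197 rad/s and ζ = 3.522/(2·6.197) = 0.2842.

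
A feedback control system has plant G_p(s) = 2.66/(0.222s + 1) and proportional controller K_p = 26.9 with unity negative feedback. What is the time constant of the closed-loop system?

τ = 0.00306 s

Closed loop: T(s) = K_p·G_p/(1+K_p·G_p) = 71.55/(0.222s + 1 + 71.55), with pole at s = −(1 + 71.55)/0.222 = −326.8.
Closed-loop time constant τ = 1/326.8 = 0.00306 s.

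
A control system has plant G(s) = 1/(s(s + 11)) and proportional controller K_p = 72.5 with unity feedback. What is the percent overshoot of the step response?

The closed-loop denominator s² + 11s + 72.5 gives ω_n = √72.5 = 8.515 and ζ = 11/(2ω_n) = 0.6459.
%OS = 100·exp(−πζ/√(1−ζ²)) = 100·exp(−π·0.6459/√0.5828) = 7.01%.

7.01%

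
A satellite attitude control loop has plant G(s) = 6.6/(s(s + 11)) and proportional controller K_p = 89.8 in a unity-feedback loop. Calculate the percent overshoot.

Closed-loop characteristic equation: s² + 11s + 592.7 = 0, so ω_n = 24.35 rad/s and ζ = 11/(2·24.35) = 0.2259.
%OS = 100·exp(−πζ/√(1−ζ²)) = 100·exp(−π·0.2259/√0.949) = 48.3%.

48.3%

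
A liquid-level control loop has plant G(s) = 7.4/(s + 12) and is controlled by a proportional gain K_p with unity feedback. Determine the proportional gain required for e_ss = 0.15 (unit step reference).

Steady-state error for a unit step on this type-0 loop is 1/(1 + K_p·G(0)).
G(0) = 0.6167. Require 1/(1 + K_p·0.6167) = 0.15, so 1 + 0.6167·K_p = 6.667.
K_p = (6.667 − 1)/0.6167 = 9.19.

K_p = 9.19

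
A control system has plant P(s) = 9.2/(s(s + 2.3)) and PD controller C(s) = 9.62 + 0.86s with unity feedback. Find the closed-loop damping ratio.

Forward path: (9.62 + 0.86s)·9.2/(s(s+2.3)). The closed-loop characteristic equation is s² + (2.3 + 9.2·0.86)s + 9.2·9.62 = 0.
That is s² + 10.21s + 88.5 = 0, so ω_n = 9.408 rad/s and ζ = 10.21/(2·9.408) = 0.5427.

ζ = 0.543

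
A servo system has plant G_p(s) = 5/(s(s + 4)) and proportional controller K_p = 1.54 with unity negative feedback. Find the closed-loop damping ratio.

The closed-loop denominator is s(s+4) + 1.54·5 = s² + 4s + 7.7.
Matching s² + 2ζω_n s + ω_n²: ω_n = √7.7 = 2.775 rad/s and 2ζω_n = 4, so ζ = 4/(2·2.775) = 0.721.

ζ = 0.721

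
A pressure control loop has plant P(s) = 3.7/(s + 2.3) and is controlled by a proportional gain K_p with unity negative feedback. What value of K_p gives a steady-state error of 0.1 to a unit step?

For a type-0 loop with proportional control, e_ss = 1/(1 + K_p·P(0)).
P(0) = 1.609. Require 1/(1 + K_p·1.609) = 0.1, so 1 + 1.609·K_p = 10.
K_p = (10 − 1)/1.609 = 5.59.

K_p = 5.59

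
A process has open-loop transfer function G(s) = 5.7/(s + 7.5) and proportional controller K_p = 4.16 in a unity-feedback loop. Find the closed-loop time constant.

τ = 0.032 s

Closed-loop transfer function: T(s) = K_p·G(s)/(1 + K_p·G(s)) = 23.71/(s + 7.5 + 23.71) = 23.71/(s + 31.21).
Time constant τ = 1/31.21 = 0.032 s.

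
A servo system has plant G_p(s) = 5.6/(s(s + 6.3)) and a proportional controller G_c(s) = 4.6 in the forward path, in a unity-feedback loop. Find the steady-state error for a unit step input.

The open loop G_c(s)G_p(s) has a pole at the origin (type 1), so the static position error constant is infinite and e_ss = 1/(1+∞) = 0.

0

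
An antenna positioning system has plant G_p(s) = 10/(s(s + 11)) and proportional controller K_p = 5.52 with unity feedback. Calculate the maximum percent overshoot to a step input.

Closed-loop characteristic equation: s² + 11s + 55.2 = 0, so ω_n = 7.43 rad/s and ζ = 11/(2·7.43) = 0.7403.
%OS = 100·exp(−πζ/√(1−ζ²)) = 100·exp(−π·0.7403/√0.452) = 3.15%.

3.15%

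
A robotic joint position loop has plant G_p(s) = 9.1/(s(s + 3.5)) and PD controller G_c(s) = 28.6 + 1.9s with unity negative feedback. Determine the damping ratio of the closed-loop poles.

Forward path: (28.6 + 1.9s)·9.1/(s(s+3.5)). The closed-loop characteristic equation is s² + (3.5 + 9.1·1.9)s + 9.1·28.6 = 0.
That is s² + 20.79s + 260.3 = 0, so ω_n = 16.13 rad/s and ζ = 20.79/(2·16.13) = 0.6443.

ζ = 0.644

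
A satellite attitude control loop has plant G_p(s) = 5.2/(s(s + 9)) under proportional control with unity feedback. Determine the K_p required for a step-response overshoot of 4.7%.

K_p = 8.01

From %OS = 100·exp(−πζ/√(1−ζ²)) = 4.7%, ζ = −ln(0.047)/√(π²+ln²(0.047)) = 0.6975.
Characteristic equation s² + 9s + 5.2K_p = 0 gives ζ = 9/(2√(5.2K_p)).
Setting ζ = 0.6975: √(5.2K_p) = 9/(2·0.6975) = 6.452, so K_p = 41.63/5.2 = 8.01.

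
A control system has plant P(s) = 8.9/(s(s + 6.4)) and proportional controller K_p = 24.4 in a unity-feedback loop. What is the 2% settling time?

T_s ≈ 1.25 s

From 1 + K_pP(s) = 0: s² + 6.4s + 217.2 = 0 ⇒ ω_n = 14.74, ζ = 0.2172.
2% settling time T_s ≈ 4/(ζω_n) = 4/3.2 = 1.25 s.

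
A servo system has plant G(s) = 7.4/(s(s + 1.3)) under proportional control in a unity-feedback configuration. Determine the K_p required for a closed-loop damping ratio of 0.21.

Closed-loop characteristic equation: s² + 1.3s + K_p·7.4 = 0.
So ω_n = √(7.4K_p) and 2ζω_n = 1.3, giving ζ = 1.3/(2√(7.4K_p)).
Setting ζ = 0.21: √(7.4K_p) = 1.3/(2·0.21) = 3.095, so K_p = 9.58/7.4 = 1.29.

K_p = 1.29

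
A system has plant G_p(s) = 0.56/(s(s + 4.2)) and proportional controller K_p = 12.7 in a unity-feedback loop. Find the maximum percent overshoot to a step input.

1.81%

The closed-loop denominator s² + 4.2s + 7.112 gives ω_n = √7.112 = 2.667 and ζ = 4.2/(2ω_n) = 0.7875.
%OS = 100·exp(−πζ/√(1−ζ²)) = 100·exp(−π·0.7875/√0.3799) = 1.81%.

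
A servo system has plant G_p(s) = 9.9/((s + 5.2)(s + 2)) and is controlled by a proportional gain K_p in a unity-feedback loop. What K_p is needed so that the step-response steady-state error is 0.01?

Steady-state error for a unit step on this type-0 loop is 1/(1 + K_p·G_p(0)).
G_p(0) = 0.9519. Require 1/(1 + K_p·0.9519) = 0.01, so 1 + 0.9519·K_p = 100.
K_p = (100 − 1)/0.9519 = 104.

K_p = 104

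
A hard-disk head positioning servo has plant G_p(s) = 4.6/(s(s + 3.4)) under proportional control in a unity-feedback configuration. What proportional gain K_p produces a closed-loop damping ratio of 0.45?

Closed-loop characteristic equation: s² + 3.4s + K_p·4.6 = 0.
So ω_n = √(4.6K_p) and 2ζω_n = 3.4, giving ζ = 3.4/(2√(4.6K_p)).
Setting ζ = 0.45: √(4.6K_p) = 3.4/(2·0.45) = 3.778, so K_p = 14.27/4.6 = 3.1.

K_p = 3.1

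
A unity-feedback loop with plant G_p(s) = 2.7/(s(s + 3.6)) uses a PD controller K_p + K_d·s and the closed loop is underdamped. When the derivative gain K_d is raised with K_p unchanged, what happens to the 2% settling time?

decrease

Characteristic equation s² + (3.6 + 2.7K_d)s + 2.7K_p = 0: raising K_d increases ζω_n = (3.6+2.7K_d)/2 while the loop stays underdamped, so T_s ≈ 4/(ζω_n) decreases.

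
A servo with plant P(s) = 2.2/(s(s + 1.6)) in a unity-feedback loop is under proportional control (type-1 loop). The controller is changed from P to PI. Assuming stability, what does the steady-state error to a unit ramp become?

The integrator raises the loop to type 2, so K_v → ∞ and e_ss to a ramp is zero.

0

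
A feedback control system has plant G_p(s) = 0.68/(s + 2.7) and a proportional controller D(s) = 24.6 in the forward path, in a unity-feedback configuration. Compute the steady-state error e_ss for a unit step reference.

The loop is type 0. Static position error constant K_pos = D(0)·G_p(0) = 24.6·0.2519 = 6.196.
Steady-state error to a unit step: e_ss = 1/(1+K_pos) = 1/7.196 = 0.139.

0.139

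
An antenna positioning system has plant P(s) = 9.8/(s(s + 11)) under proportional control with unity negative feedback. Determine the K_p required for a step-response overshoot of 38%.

From %OS = 100·exp(−πζ/√(1−ζ²)) = 38%, ζ = −ln(0.38)/√(π²+ln²(0.38)) = 0.2943.
Characteristic equation s² + 11s + 9.8K_p = 0 gives ζ = 11/(2√(9.8K_p)).
Setting ζ = 0.2943: √(9.8K_p) = 11/(2·0.2943) = 18.69, so K_p = 349.1/9.8 = 35.6.

K_p = 35.6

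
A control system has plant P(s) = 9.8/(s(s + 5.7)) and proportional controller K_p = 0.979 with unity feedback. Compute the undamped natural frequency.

ω_n = 3.1 rad/s

With unity feedback the closed-loop characteristic equation is s² + 5.7s + 0.979·9.8 = s² + 5.7s + 9.594 = 0.
Matching s² + 2ζω_n s + ω_n²: ω_n = √9.594 = 3.097 rad/s and 2ζω_n = 5.7, so ζ = 5.7/(2·3.097) = 0.92.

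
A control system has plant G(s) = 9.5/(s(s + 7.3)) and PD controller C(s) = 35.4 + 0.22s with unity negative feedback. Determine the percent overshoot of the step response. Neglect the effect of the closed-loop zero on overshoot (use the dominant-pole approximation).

Forward path: (35.4 + 0.22s)·9.5/(s(s+7.3)). The closed-loop characteristic equation is s² + (7.3 + 9.5·0.22)s + 9.5·35.4 = 0.
That is s² + 9.39s + 336.3 = 0, so ω_n = 18.34 rad/s and ζ = 9.39/(2·18.34) = 0.256.
%OS = 100·exp(−πζ/√(1−ζ²)) = 43.5%.

43.5%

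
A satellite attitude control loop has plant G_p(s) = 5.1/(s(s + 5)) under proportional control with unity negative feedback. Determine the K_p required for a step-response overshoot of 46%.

K_p = 21.3

From %OS = 100·exp(−πζ/√(1−ζ²)) = 46%, ζ = −ln(0.46)/√(π²+ln²(0.46)) = 0.24.
Characteristic equation s² + 5s + 5.1K_p = 0 gives ζ = 5/(2√(5.1K_p)).
Setting ζ = 0.24: √(5.1K_p) = 5/(2·0.24) = 10.42, so K_p = 108.5/5.1 = 21.3.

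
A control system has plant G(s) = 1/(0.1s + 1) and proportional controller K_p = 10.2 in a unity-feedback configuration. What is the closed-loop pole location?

Closed loop: T(s) = K_p·G/(1+K_p·G) = 10.2/(0.1s + 1 + 10.2), with pole at s = −(1 + 10.2)/0.1 = −112.

s = -112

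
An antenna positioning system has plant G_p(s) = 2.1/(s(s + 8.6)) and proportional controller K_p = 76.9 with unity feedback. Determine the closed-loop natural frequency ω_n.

ω_n = 12.7 rad/s

1 + K_p·G_p(s) = 0 gives s² + 8.6s + 161.5 = 0.
So ω_n² = 161.5 ⇒ ω_n = 12.71 rad/s, and ζ = 8.6/(2ω_n) = 0.338.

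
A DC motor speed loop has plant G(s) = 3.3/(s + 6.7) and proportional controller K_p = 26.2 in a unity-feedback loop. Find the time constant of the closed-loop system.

Closed-loop transfer function: T(s) = K_p·G(s)/(1 + K_p·G(s)) = 86.46/(s + 6.7 + 86.46) = 86.46/(s + 93.16).
Time constant τ = 1/93.16 = 0.0107 s.

τ = 0.0107 s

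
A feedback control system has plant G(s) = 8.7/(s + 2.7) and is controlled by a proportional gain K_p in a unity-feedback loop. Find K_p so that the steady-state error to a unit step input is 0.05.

The loop is type 0, so e_ss(step) = 1/(1 + K_pos) with K_pos = K_p·G(0).
G(0) = 3.222. Require 1/(1 + K_p·3.222) = 0.05, so 1 + 3.222·K_p = 20.
K_p = (20 − 1)/3.222 = 5.9.

K_p = 5.9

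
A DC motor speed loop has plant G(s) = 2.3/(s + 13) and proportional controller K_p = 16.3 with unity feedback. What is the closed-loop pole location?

Closed-loop transfer function: T(s) = K_p·G(s)/(1 + K_p·G(s)) = 37.49/(s + 13 + 37.49) = 37.49/(s + 50.49).
The closed-loop pole is at s = −50.49.

s = -50.49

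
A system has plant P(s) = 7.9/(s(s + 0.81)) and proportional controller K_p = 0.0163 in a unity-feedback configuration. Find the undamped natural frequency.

ω_n = 0.359 rad/s

The closed-loop denominator is s(s+0.81) + 0.0163·7.9 = s² + 0.81s + 0.1288.
So ω_n² = 0.1288 ⇒ ω_n = 0.3588 rad/s, and ζ = 0.81/(2ω_n) = 1.13.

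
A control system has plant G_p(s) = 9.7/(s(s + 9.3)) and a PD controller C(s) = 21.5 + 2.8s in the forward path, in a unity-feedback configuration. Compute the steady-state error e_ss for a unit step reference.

0

The open loop C(s)G_p(s) has a pole at the origin (type 1), so the static position error constant is infinite and e_ss = 1/(1+∞) = 0.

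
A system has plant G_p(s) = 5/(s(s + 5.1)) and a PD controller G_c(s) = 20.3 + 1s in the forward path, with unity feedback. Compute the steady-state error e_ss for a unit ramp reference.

0.0502

The loop has one pole at the origin (type 1). Velocity error constant K_v = lim_{s→0} s·G_c(s)G_p(s) = 20.3·5/5.1 = 19.9.
Steady-state error to a unit ramp: e_ss = 1/K_v = 0.0502.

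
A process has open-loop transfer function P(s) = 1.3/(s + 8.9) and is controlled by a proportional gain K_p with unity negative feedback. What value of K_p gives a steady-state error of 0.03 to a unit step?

For a type-0 loop with proportional control, e_ss = 1/(1 + K_p·P(0)).
P(0) = 0.1461. Require 1/(1 + K_p·0.1461) = 0.03, so 1 + 0.1461·K_p = 33.33.
K_p = (33.33 − 1)/0.1461 = 221.

K_p = 221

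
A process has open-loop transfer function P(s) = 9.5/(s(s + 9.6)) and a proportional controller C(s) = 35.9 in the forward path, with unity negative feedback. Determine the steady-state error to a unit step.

The open loop C(s)P(s) has a pole at the origin (type 1), so the static position error constant is infinite and e_ss = 1/(1+∞) = 0.

0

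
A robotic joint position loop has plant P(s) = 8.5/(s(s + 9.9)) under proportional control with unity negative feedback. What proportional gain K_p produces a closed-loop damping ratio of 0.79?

Closed-loop characteristic equation: s² + 9.9s + K_p·8.5 = 0.
So ω_n = √(8.5K_p) and 2ζω_n = 9.9, giving ζ = 9.9/(2√(8.5K_p)).
Setting ζ = 0.79: √(8.5K_p) = 9.9/(2·0.79) = 6.266, so K_p = 39.26/8.5 = 4.62.

K_p = 4.62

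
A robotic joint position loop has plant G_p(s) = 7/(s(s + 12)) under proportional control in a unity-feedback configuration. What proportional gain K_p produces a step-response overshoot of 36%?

K_p = 53.8

From %OS = 100·exp(−πζ/√(1−ζ²)) = 36%, ζ = −ln(0.36)/√(π²+ln²(0.36)) = 0.3093.
Characteristic equation s² + 12s + 7K_p = 0 gives ζ = 12/(2√(7K_p)).
Setting ζ = 0.3093: √(7K_p) = 12/(2·0.3093) = 19.4, so K_p = 376.4/7 = 53.8.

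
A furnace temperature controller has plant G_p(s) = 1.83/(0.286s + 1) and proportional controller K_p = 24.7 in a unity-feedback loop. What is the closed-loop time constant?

τ = 0.00619 s

Closed loop: T(s) = K_p·G_p/(1+K_p·G_p) = 45.2/(0.286s + 1 + 45.2), with pole at s = −(1 + 45.2)/0.286 = −161.5.
Closed-loop time constant τ = 1/161.5 = 0.00619 s.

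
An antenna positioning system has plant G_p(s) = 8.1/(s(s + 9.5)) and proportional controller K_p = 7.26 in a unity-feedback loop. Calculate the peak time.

The closed-loop denominator s² + 9.5s + 58.81 gives ω_n = √58.81 = 7.669 and ζ = 9.5/(2ω_n) = 0.6194.
Damped frequency ω_d = ω_n√(1−ζ²) = 6.02 rad/s, so peak time T_p = π/ω_d = 0.522 s.

T_p = 0.522 s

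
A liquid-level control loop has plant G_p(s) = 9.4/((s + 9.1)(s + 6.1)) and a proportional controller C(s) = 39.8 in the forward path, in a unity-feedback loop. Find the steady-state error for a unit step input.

0.129

The loop is type 0. Static position error constant K_pos = C(0)·G_p(0) = 39.8·0.1693 = 6.74.
Steady-state error to a unit step: e_ss = 1/(1+K_pos) = 1/7.74 = 0.129.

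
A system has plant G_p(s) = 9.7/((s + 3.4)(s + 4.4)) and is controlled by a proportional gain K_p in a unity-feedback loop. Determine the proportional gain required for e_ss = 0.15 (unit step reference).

K_p = 8.74

Steady-state error for a unit step on this type-0 loop is 1/(1 + K_p·G_p(0)).
G_p(0) = 0.6484. Require 1/(1 + K_p·0.6484) = 0.15, so 1 + 0.6484·K_p = 6.667.
K_p = (6.667 − 1)/0.6484 = 8.74.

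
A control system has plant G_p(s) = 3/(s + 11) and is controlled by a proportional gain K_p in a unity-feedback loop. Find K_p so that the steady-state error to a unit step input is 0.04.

K_p = 88

For a type-0 loop with proportional control, e_ss = 1/(1 + K_p·G_p(0)).
G_p(0) = 0.2727. Require 1/(1 + K_p·0.2727) = 0.04, so 1 + 0.2727·K_p = 25.
K_p = (25 − 1)/0.2727 = 88.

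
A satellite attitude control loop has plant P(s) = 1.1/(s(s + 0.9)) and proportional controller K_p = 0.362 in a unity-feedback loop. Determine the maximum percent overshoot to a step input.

4.09%

From 1 + K_pP(s) = 0: s² + 0.9s + 0.3982 = 0 ⇒ ω_n = 0.631, ζ = 0.7131.
%OS = 100·exp(−πζ/√(1−ζ²)) = 100·exp(−π·0.7131/√0.4915) = 4.09%.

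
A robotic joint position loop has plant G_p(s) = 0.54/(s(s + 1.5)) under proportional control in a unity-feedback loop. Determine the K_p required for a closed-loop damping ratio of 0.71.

Closed-loop characteristic equation: s² + 1.5s + K_p·0.54 = 0.
So ω_n = √(0.54K_p) and 2ζω_n = 1.5, giving ζ = 1.5/(2√(0.54K_p)).
Setting ζ = 0.71: √(0.54K_p) = 1.5/(2·0.71) = 1.056, so K_p = 1.116/0.54 = 2.07.

K_p = 2.07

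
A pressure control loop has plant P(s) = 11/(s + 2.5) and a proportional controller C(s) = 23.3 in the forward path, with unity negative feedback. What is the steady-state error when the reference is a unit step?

0.00966

The loop is type 0. Static position error constant K_pos = C(0)·P(0) = 23.3·4.4 = 102.5.
Steady-state error to a unit step: e_ss = 1/(1+K_pos) = 1/103.5 = 0.00966.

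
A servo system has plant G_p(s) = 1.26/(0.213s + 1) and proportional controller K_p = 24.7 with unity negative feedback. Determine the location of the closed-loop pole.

Closed loop: T(s) = K_p·G_p/(1+K_p·G_p) = 31.12/(0.213s + 1 + 31.12), with pole at s = −(1 + 31.12)/0.213 = −150.8.

s = -150.8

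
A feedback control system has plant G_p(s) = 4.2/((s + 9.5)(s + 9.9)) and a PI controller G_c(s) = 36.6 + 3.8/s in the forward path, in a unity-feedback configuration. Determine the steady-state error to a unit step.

The open loop G_c(s)G_p(s) has a pole at the origin (type 1), so the static position error constant is infinite and e_ss = 1/(1+∞) = 0.

0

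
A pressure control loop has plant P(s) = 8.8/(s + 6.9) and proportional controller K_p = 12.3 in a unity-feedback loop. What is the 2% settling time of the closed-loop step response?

T_s ≈ 0.0347 s

Closed-loop transfer function: T(s) = K_p·P(s)/(1 + K_p·P(s)) = 108.2/(s + 6.9 + 108.2) = 108.2/(s + 115.1).
Time constant τ = 1/115.1 = 0.008685 s, so the 2% settling time is about 4τ = 0.0347 s.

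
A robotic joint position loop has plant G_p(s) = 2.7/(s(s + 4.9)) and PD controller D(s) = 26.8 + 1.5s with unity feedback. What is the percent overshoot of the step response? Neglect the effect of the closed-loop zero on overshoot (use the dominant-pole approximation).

Forward path: (26.8 + 1.5s)·2.7/(s(s+4.9)). The closed-loop characteristic equation is s² + (4.9 + 2.7·1.5)s + 2.7·26.8 = 0.
That is s² + 8.95s + 72.36 = 0, so ω_n = 8.506 rad/s and ζ = 8.95/(2·8.506) = 0.5261.
%OS = 100·exp(−πζ/√(1−ζ²)) = 14.3%.

14.3%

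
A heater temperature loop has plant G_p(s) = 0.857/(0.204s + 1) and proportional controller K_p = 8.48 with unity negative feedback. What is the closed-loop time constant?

τ = 0.0247 s

Closed loop: T(s) = K_p·G_p/(1+K_p·G_p) = 7.267/(0.204s + 1 + 7.267), with pole at s = −(1 + 7.267)/0.204 = −40.53.
Closed-loop time constant τ = 1/40.53 = 0.0247 s.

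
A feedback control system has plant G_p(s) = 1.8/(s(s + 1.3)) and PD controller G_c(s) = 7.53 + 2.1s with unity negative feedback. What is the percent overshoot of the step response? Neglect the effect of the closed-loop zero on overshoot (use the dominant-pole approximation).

Forward path: (7.53 + 2.1s)·1.8/(s(s+1.3)). The closed-loop characteristic equation is s² + (1.3 + 1.8·2.1)s + 1.8·7.53 = 0.
That is s² + 5.08s + 13.55 = 0, so ω_n = 3.682 rad/s and ζ = 5.08/(2·3.682) = 0.6899.
%OS = 100·exp(−πζ/√(1−ζ²)) = 5.01%.

5.01%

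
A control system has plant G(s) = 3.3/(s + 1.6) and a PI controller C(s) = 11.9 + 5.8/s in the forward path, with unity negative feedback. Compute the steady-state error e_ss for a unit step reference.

0

The open loop C(s)G(s) has a pole at the origin (type 1), so the static position error constant is infinite and e_ss = 1/(1+∞) = 0.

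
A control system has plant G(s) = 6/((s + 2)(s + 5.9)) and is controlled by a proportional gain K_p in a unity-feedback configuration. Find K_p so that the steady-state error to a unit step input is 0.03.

K_p = 63.6

The loop is type 0, so e_ss(step) = 1/(1 + K_pos) with K_pos = K_p·G(0).
G(0) = 0.5085. Require 1/(1 + K_p·0.5085) = 0.03, so 1 + 0.5085·K_p = 33.33.
K_p = (33.33 − 1)/0.5085 = 63.6.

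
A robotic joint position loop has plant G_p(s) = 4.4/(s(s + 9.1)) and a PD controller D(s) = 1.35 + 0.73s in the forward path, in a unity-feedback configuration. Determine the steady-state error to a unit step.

0

The open loop D(s)G_p(s) has a pole at the origin (type 1), so the static position error constant is infinite and e_ss = 1/(1+∞) = 0.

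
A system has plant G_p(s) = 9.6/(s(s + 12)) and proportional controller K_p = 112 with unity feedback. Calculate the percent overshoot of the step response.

55.7%

The closed-loop denominator s² + 12s + 1075 gives ω_n = √1075 = 32.79 and ζ = 12/(2ω_n) = 0.183.
%OS = 100·exp(−πζ/√(1−ζ²)) = 100·exp(−π·0.183/√0.9665) = 55.7%.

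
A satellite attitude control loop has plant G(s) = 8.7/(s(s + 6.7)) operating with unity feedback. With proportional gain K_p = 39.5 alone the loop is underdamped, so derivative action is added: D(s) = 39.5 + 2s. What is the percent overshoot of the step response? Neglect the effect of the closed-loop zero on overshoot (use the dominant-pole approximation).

Forward path: (39.5 + 2s)·8.7/(s(s+6.7)). The closed-loop characteristic equation is s² + (6.7 + 8.7·2)s + 8.7·39.5 = 0.
That is s² + 24.1s + 343.6 = 0, so ω_n = 18.54 rad/s and ζ = 24.1/(2·18.54) = 0.65.
%OS = 100·exp(−πζ/√(1−ζ²)) = 6.81%.

6.81%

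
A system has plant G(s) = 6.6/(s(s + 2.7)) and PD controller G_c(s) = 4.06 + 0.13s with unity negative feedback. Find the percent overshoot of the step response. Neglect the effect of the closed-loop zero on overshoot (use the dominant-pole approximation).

Forward path: (4.06 + 0.13s)·6.6/(s(s+2.7)). The closed-loop characteristic equation is s² + (2.7 + 6.6·0.13)s + 6.6·4.06 = 0.
That is s² + 3.558s + 26.8 = 0, so ω_n = 5.176 rad/s and ζ = 3.558/(2·5.176) = 0.3437.
%OS = 100·exp(−πζ/√(1−ζ²)) = 31.7%.

31.7%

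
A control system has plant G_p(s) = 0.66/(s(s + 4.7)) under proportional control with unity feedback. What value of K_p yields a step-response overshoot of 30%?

K_p = 65.3

From %OS = 100·exp(−πζ/√(1−ζ²)) = 30%, ζ = −ln(0.3)/√(π²+ln²(0.3)) = 0.3579.
Characteristic equation s² + 4.7s + 0.66K_p = 0 gives ζ = 4.7/(2√(0.66K_p)).
Setting ζ = 0.3579: √(0.66K_p) = 4.7/(2·0.3579) = 6.567, so K_p = 43.12/0.66 = 65.3.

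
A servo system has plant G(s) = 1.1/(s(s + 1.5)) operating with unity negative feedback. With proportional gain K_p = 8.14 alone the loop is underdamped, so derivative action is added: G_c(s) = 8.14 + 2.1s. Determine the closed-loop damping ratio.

ζ = 0.637

Forward path: (8.14 + 2.1s)·1.1/(s(s+1.5)). The closed-loop characteristic equation is s² + (1.5 + 1.1·2.1)s + 1.1·8.14 = 0.
That is s² + 3.81s + 8.954 = 0, so ω_n = 2.992 rad/s and ζ = 3.81/(2·2.992) = 0.6366.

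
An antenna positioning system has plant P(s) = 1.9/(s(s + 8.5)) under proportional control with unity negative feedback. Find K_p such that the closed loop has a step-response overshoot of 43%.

K_p = 141

From %OS = 100·exp(−πζ/√(1−ζ²)) = 43%, ζ = −ln(0.43)/√(π²+ln²(0.43)) = 0.2594.
Characteristic equation s² + 8.5s + 1.9K_p = 0 gives ζ = 8.5/(2√(1.9K_p)).
Setting ζ = 0.2594: √(1.9K_p) = 8.5/(2·0.2594) = 16.38, so K_p = 268.3/1.9 = 141.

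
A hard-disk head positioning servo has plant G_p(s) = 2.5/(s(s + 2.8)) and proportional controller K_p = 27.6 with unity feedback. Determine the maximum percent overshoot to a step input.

From 1 + K_pG_p(s) = 0: s² + 2.8s + 69 = 0 ⇒ ω_n = 8.307, ζ = 0.1685.
%OS = 100·exp(−πζ/√(1−ζ²)) = 100·exp(−π·0.1685/√0.9716) = 58.4%.

58.4%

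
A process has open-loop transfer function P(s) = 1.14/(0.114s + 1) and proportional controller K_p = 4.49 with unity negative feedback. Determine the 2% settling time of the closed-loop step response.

Closed loop: T(s) = K_p·P/(1+K_p·P) = 5.119/(0.114s + 1 + 5.119), with pole at s = −(1 + 5.119)/0.114 = −53.67.
τ = 1/53.67 = 0.01863 s, so 2% settling time ≈ 4τ = 0.0745 s.

T_s ≈ 0.0745 s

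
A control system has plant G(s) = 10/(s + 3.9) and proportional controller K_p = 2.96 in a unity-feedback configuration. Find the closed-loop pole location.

Closed-loop transfer function: T(s) = K_p·G(s)/(1 + K_p·G(s)) = 29.6/(s + 3.9 + 29.6) = 29.6/(s + 33.5).
The closed-loop pole is at s = −33.5.

s = -33.5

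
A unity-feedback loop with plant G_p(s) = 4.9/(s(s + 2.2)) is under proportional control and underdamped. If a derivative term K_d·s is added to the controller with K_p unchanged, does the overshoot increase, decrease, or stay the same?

decrease

The derivative term adds K·K_d to the s-coefficient of the characteristic equation, raising 2ζω_n while ω_n is unchanged; ζ increases, so overshoot decreases.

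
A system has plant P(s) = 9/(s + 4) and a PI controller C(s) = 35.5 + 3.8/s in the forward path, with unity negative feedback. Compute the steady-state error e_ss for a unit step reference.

0

The open loop C(s)P(s) has a pole at the origin (type 1), so the static position error constant is infinite and e_ss = 1/(1+∞) = 0.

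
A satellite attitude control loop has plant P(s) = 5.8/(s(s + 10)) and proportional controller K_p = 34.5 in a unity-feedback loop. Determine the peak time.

T_p = 0.237 s

Closed-loop characteristic equation: s² + 10s + 200.1 = 0, so ω_n = 14.15 rad/s and ζ = 10/(2·14.15) = 0.3535.
Damped frequency ω_d = ω_n√(1−ζ²) = 13.23 rad/s, so peak time T_p = π/ω_d = 0.237 s.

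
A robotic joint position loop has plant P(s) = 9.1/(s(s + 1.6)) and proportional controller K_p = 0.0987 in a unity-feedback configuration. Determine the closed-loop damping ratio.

ζ = 0.844

1 + K_p·P(s) = 0 gives s² + 1.6s + 0.8982 = 0.
So ω_n² = 0.8982 ⇒ ω_n = 0.9477 rad/s, and ζ = 1.6/(2ω_n) = 0.844.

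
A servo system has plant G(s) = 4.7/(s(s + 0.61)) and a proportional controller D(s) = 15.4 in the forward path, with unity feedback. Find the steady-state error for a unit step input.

0

The open loop D(s)G(s) has a pole at the origin (type 1), so the static position error constant is infinite and e_ss = 1/(1+∞) = 0.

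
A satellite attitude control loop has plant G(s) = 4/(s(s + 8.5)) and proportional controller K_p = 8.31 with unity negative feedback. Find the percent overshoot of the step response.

3.25%

The closed-loop denominator s² + 8.5s + 33.24 gives ω_n = √33.24 = 5.765 and ζ = 8.5/(2ω_n) = 0.7372.
%OS = 100·exp(−πζ/√(1−ζ²)) = 100·exp(−π·0.7372/√0.4566) = 3.25%.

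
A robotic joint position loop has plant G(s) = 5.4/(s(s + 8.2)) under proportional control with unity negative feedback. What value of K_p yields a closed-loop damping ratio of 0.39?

Closed-loop characteristic equation: s² + 8.2s + K_p·5.4 = 0.
So ω_n = √(5.4K_p) and 2ζω_n = 8.2, giving ζ = 8.2/(2√(5.4K_p)).
Setting ζ = 0.39: √(5.4K_p) = 8.2/(2·0.39) = 10.51, so K_p = 110.5/5.4 = 20.5.

K_p = 20.5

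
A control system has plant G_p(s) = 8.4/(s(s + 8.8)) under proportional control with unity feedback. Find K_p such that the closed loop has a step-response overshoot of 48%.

From %OS = 100·exp(−πζ/√(1−ζ²)) = 48%, ζ = −ln(0.48)/√(π²+ln²(0.48)) = 0.2275.
Characteristic equation s² + 8.8s + 8.4K_p = 0 gives ζ = 8.8/(2√(8.4K_p)).
Setting ζ = 0.2275: √(8.4K_p) = 8.8/(2·0.2275) = 19.34, so K_p = 374.1/8.4 = 44.5.

K_p = 44.5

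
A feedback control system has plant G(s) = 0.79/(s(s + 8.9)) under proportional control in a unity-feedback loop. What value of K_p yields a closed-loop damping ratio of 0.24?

Closed-loop characteristic equation: s² + 8.9s + K_p·0.79 = 0.
So ω_n = √(0.79K_p) and 2ζω_n = 8.9, giving ζ = 8.9/(2√(0.79K_p)).
Setting ζ = 0.24: √(0.79K_p) = 8.9/(2·0.24) = 18.54, so K_p = 343.8/0.79 = 435.

K_p = 435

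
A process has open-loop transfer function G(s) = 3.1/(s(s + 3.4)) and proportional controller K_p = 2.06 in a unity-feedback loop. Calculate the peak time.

T_p = 1.68 s

The closed-loop denominator s² + 3.4s + 6.386 gives ω_n = √6.386 = 2.527 and ζ = 3.4/(2ω_n) = 0.6727.
Damped frequency ω_d = ω_n√(1−ζ²) = 1.87 rad/s, so peak time T_p = π/ω_d = 1.68 s.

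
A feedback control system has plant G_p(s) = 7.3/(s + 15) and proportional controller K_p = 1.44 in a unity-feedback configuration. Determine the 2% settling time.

Closed-loop transfer function: T(s) = K_p·G_p(s)/(1 + K_p·G_p(s)) = 10.51/(s + 15 + 10.51) = 10.51/(s + 25.51).
Time constant τ = 1/25.51 = 0.0392 s, so the 2% settling time is about 4τ = 0.157 s.

T_s ≈ 0.157 s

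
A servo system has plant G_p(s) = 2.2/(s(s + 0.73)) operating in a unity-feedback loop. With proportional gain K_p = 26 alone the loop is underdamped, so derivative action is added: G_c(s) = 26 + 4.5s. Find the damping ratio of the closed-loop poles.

ζ = 0.703

Forward path: (26 + 4.5s)·2.2/(s(s+0.73)). The closed-loop characteristic equation is s² + (0.73 + 2.2·4.5)s + 2.2·26 = 0.
That is s² + 10.63s + 57.2 = 0, so ω_n = 7.563 rad/s and ζ = 10.63/(2·7.563) = 0.7028.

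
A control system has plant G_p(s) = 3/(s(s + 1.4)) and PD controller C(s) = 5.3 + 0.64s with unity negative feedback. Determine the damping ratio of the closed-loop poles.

Forward path: (5.3 + 0.64s)·3/(s(s+1.4)). The closed-loop characteristic equation is s² + (1.4 + 3·0.64)s + 3·5.3 = 0.
That is s² + 3.32s + 15.9 = 0, so ω_n = 3.987 rad/s and ζ = 3.32/(2·3.987) = 0.4163.

ζ = 0.416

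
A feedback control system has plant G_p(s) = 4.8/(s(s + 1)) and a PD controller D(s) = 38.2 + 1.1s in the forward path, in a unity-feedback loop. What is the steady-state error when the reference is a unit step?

0

The open loop D(s)G_p(s) has a pole at the origin (type 1), so the static position error constant is infinite and e_ss = 1/(1+∞) = 0.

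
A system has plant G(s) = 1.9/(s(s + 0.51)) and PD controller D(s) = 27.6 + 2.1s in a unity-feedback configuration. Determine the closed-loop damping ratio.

Forward path: (27.6 + 2.1s)·1.9/(s(s+0.51)). The closed-loop characteristic equation is s² + (0.51 + 1.9·2.1)s + 1.9·27.6 = 0.
That is s² + 4.5s + 52.44 = 0, so ω_n = 7.242 rad/s and ζ = 4.5/(2·7.242) = 0.3107.

ζ = 0.311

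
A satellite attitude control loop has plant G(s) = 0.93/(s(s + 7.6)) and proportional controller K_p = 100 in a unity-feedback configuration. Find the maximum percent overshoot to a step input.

From 1 + K_pG(s) = 0: s² + 7.6s + 93 = 0 ⇒ ω_n = 9.644, ζ = 0.394.
%OS = 100·exp(−πζ/√(1−ζ²)) = 100·exp(−π·0.394/√0.8447) = 26%.

26%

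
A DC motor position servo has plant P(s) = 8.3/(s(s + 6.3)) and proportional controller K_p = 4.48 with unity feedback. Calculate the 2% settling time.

T_s ≈ 1.27 s

From 1 + K_pP(s) = 0: s² + 6.3s + 37.18 = 0 ⇒ ω_n = 6.098, ζ = 0.5166.
2% settling time T_s ≈ 4/(ζω_n) = 4/3.15 = 1.27 s.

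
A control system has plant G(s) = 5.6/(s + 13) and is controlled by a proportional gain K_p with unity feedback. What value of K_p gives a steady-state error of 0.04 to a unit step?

K_p = 55.7

Steady-state error for a unit step on this type-0 loop is 1/(1 + K_p·G(0)).
G(0) = 0.4308. Require 1/(1 + K_p·0.4308) = 0.04, so 1 + 0.4308·K_p = 25.
K_p = (25 − 1)/0.4308 = 55.7.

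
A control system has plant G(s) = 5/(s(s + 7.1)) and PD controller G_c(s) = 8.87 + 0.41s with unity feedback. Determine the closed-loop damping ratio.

ζ = 0.687

Forward path: (8.87 + 0.41s)·5/(s(s+7.1)). The closed-loop characteristic equation is s² + (7.1 + 5·0.41)s + 5·8.87 = 0.
That is s² + 9.15s + 44.35 = 0, so ω_n = 6.66 rad/s and ζ = 9.15/(2·6.66) = 0.687.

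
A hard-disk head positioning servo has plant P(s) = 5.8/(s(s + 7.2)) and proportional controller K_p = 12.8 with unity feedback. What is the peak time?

T_p = 0.401 s

From 1 + K_pP(s) = 0: s² + 7.2s + 74.24 = 0 ⇒ ω_n = 8.616, ζ = 0.4178.
Damped frequency ω_d = ω_n√(1−ζ²) = 7.828 rad/s, so peak time T_p = π/ω_d = 0.401 s.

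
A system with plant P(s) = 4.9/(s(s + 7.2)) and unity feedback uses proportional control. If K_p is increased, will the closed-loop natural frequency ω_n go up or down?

increase

ω_n = √(4.9·K_p), which grows with K_p.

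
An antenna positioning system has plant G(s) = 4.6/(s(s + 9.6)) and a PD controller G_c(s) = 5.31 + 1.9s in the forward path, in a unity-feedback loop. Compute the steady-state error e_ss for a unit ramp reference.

The loop has one pole at the origin (type 1). Velocity error constant K_v = lim_{s→0} s·G_c(s)G(s) = 5.31·4.6/9.6 = 2.544.
Steady-state error to a unit ramp: e_ss = 1/K_v = 0.393.

0.393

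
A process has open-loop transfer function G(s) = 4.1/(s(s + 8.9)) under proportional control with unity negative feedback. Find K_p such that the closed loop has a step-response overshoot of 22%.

K_p = 25.6

From %OS = 100·exp(−πζ/√(1−ζ²)) = 22%, ζ = −ln(0.22)/√(π²+ln²(0.22)) = 0.4342.
Characteristic equation s² + 8.9s + 4.1K_p = 0 gives ζ = 8.9/(2√(4.1K_p)).
Setting ζ = 0.4342: √(4.1K_p) = 8.9/(2·0.4342) = 10.25, so K_p = 105.1/4.1 = 25.6.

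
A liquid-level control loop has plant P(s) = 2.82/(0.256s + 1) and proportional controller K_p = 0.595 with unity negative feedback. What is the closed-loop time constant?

τ = 0.0956 s

Closed loop: T(s) = K_p·P/(1+K_p·P) = 1.678/(0.256s + 1 + 1.678), with pole at s = −(1 + 1.678)/0.256 = −10.46.
Closed-loop time constant τ = 1/10.46 = 0.0956 s.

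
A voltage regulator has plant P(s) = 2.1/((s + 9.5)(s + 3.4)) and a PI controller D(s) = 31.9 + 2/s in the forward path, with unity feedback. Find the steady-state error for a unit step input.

The open loop D(s)P(s) has a pole at the origin (type 1), so the static position error constant is infinite and e_ss = 1/(1+∞) = 0.

0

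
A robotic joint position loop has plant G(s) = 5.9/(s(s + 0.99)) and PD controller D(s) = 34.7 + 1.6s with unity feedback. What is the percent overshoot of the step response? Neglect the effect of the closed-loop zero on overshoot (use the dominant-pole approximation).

29.2%

Forward path: (34.7 + 1.6s)·5.9/(s(s+0.99)). The closed-loop characteristic equation is s² + (0.99 + 5.9·1.6)s + 5.9·34.7 = 0.
That is s² + 10.43s + 204.7 = 0, so ω_n = 14.31 rad/s and ζ = 10.43/(2·14.31) = 0.3645.
%OS = 100·exp(−πζ/√(1−ζ²)) = 29.2%.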